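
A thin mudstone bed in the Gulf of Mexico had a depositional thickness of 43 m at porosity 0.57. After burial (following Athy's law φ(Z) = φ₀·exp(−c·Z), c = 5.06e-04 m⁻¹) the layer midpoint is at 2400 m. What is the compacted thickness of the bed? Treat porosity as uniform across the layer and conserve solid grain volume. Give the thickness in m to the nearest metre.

Working in km (1 km = 1000 m; c in km⁻¹ = c in m⁻¹ × 1000):
Porosity at 2.4 km: φ = 0.57·exp(−0.506×2.4) = 0.1692
Solid-volume conservation: h(1−φ) = h₀(1−φ₀) ⇒ h = h₀·(1−φ₀)/(1−φ)
h = 0.043 × (1 − 0.57)/(1 − 0.1692) = 0.043 × 0.5176 = 0.0223 km

22 m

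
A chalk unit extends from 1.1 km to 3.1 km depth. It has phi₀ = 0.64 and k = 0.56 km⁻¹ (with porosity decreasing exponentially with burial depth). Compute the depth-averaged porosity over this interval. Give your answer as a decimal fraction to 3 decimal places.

⟨phi⟩ = (1/(d₂−d₁)) ∫ phi₀ e^(−kd) dd = phi₀·(e^(−k·d₁) − e^(−k·d₂)) / (k·(d₂−d₁))
e^(−0.56×1.1) = 0.5401; e^(−0.56×3.1) = 0.1762
⟨phi⟩ = 0.64 × (0.5401 − 0.1762) / (0.56 × 2) = 0.64 × 0.3249 = 0.2079

0.208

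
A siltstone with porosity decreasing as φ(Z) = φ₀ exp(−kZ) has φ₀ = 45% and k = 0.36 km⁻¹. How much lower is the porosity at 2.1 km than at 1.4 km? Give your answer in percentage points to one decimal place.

φ(1.4) = 0.45·e^(−0.36×1.4) = 0.2718
φ(2.1) = 0.45·e^(−0.36×2.1) = 0.2113
Δφ = 0.2718 − 0.2113 = 0.0606

6.1 percentage points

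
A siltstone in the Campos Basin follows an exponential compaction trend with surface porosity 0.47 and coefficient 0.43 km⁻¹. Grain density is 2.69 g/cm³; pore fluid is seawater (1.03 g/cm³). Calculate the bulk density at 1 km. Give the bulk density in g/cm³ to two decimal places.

2.18 g/cm³

Porosity at depth: n = 0.47·exp(−0.43×1) = 0.47×0.6505 = 0.3057
Bulk density: ρ_b = (1−n)ρ_g + n·ρ_f = 0.6943×2.69 + 0.3057×1.03
       = 1.868 + 0.315 = 2.182 g/cm³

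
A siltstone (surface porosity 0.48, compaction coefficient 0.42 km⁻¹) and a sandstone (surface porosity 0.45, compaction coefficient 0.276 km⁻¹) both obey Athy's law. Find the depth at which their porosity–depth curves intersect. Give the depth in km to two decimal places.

Set φ₀ₐ e^(−βₐZ) = φ₀ᵦ e^(−βᵦZ) ⇒ ln(φ₀ₐ/φ₀ᵦ) = (βₐ − βᵦ)·Z
Z = ln(0.48/0.45) / (0.42 − 0.276) = 0.0645 / 0.144 = 0.448 km

0.45 km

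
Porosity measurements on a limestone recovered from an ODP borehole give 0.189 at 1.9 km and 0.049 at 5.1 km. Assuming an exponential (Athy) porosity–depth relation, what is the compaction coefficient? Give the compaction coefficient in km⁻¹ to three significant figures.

0.422 km⁻¹

Athy: phi(z) = phi₀ e^(−cz) ⇒ phi₁/phi₂ = e^{c(z₂−z₁)} ⇒ c = ln(phi₁/phi₂)/(z₂−z₁)
c = ln(0.189/0.049) / (5.1 − 1.9) = ln(3.857) / 3.2 = 1.3499 / 3.2 = 0.4219 km⁻¹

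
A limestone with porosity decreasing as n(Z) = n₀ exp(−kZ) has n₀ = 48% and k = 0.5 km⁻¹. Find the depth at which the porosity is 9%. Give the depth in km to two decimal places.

3.35 km

Invert Athy's law: Z = ln(n₀/n) / k
Z = ln(0.48/0.09) / 0.5 = ln(5.333) / 0.5 = 1.6740 / 0.5 = 3.348 km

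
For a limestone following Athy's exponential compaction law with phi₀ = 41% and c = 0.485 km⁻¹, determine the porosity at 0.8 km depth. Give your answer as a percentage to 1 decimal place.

phi = phi₀·exp(−c·Z) = 0.41 × exp(−0.485 × 0.8) = 0.41 × exp(−0.388)
  = 0.41 × 0.6784 = 0.2781

27.8%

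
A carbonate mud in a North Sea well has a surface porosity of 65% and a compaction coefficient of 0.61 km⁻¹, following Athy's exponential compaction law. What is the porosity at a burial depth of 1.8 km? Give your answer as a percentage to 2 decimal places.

21.68%

n = n₀·exp(−β·Z) = 0.65 × exp(−0.61 × 1.8) = 0.65 × exp(−1.098)
  = 0.65 × 0.3335 = 0.2168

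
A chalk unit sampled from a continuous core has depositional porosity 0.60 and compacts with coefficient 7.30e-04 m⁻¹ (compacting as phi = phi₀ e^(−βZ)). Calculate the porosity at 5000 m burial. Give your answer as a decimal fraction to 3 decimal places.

Working in km (1 km = 1000 m; β in km⁻¹ = β in m⁻¹ × 1000):
phi = phi₀·exp(−β·Z) = 0.6 × exp(−0.73 × 5) = 0.6 × exp(−3.65)
  = 0.6 × 0.0260 = 0.0156

0.016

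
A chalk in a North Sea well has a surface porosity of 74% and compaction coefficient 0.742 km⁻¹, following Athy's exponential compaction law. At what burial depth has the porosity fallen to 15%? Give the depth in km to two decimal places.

2.15 km

Invert Athy's law: d = ln(phi₀/phi) / β
d = ln(0.74/0.15) / 0.742 = ln(4.933) / 0.742 = 1.5960 / 0.742 = 2.151 km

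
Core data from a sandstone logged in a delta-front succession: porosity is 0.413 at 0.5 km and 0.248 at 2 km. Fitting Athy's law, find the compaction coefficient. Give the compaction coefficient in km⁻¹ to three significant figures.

Athy: n(Z) = n₀ e^(−kZ) ⇒ n₁/n₂ = e^{k(Z₂−Z₁)} ⇒ k = ln(n₁/n₂)/(Z₂−Z₁)
k = ln(0.413/0.248) / (2 − 0.5) = ln(1.665) / 1.5 = 0.5100 / 1.5 = 0.34 km⁻¹

0.340 km⁻¹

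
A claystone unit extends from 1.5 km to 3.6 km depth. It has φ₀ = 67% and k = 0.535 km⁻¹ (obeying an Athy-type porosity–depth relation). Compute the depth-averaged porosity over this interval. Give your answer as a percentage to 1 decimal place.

18.0%

⟨φ⟩ = (1/(z₂−z₁)) ∫ φ₀ e^(−kz) dz = φ₀·(e^(−k·z₁) − e^(−k·z₂)) / (k·(z₂−z₁))
e^(−0.535×1.5) = 0.4482; e^(−0.535×3.6) = 0.1457
⟨φ⟩ = 0.67 × (0.4482 − 0.1457) / (0.535 × 2.1) = 0.67 × 0.2692 = 0.1804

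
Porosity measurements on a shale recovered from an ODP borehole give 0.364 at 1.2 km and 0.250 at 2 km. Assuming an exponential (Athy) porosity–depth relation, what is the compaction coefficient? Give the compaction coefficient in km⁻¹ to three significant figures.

0.470 km⁻¹

Athy: n(Z) = n₀ e^(−kZ) ⇒ n₁/n₂ = e^{k(Z₂−Z₁)} ⇒ k = ln(n₁/n₂)/(Z₂−Z₁)
k = ln(0.364/0.25) / (2 − 1.2) = ln(1.456) / 0.8 = 0.3757 / 0.8 = 0.4696 km⁻¹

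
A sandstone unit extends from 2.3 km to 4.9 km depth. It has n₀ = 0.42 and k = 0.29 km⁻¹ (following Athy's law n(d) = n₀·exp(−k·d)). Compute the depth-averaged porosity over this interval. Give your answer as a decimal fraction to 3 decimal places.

0.151

⟨n⟩ = (1/(d₂−d₁)) ∫ n₀ e^(−kd) dd = n₀·(e^(−k·d₁) − e^(−k·d₂)) / (k·(d₂−d₁))
e^(−0.29×2.3) = 0.5132; e^(−0.29×4.9) = 0.2415
⟨n⟩ = 0.42 × (0.5132 − 0.2415) / (0.29 × 2.6) = 0.42 × 0.3604 = 0.1514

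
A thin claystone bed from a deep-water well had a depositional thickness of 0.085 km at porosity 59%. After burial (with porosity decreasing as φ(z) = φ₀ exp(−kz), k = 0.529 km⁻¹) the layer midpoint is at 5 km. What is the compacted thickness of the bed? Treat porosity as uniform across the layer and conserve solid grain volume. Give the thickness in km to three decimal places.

0.036 km

Porosity at 5 km: φ = 0.59·exp(−0.529×5) = 0.0419
Solid-volume conservation: h(1−φ) = h₀(1−φ₀) ⇒ h = h₀·(1−φ₀)/(1−φ)
h = 0.085 × (1 − 0.59)/(1 − 0.0419) = 0.085 × 0.4279 = 0.0364 km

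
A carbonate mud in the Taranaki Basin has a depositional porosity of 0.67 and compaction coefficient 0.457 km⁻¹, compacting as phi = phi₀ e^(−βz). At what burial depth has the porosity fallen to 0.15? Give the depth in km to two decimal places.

3.27 km

Invert Athy's law: z = ln(phi₀/phi) / β
z = ln(0.67/0.15) / 0.457 = ln(4.467) / 0.457 = 1.4966 / 0.457 = 3.275 km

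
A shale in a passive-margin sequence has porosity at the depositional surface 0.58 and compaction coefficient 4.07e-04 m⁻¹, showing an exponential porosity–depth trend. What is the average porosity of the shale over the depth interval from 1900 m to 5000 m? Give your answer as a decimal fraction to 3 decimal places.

Working in km (1 km = 1000 m; β in km⁻¹ = β in m⁻¹ × 1000):
⟨φ⟩ = (1/(d₂−d₁)) ∫ φ₀ e^(−βd) dd = φ₀·(e^(−β·d₁) − e^(−β·d₂)) / (β·(d₂−d₁))
e^(−0.407×1.9) = 0.4615; e^(−0.407×5) = 0.1307
⟨φ⟩ = 0.58 × (0.4615 − 0.1307) / (0.407 × 3.1) = 0.58 × 0.2622 = 0.1521

0.152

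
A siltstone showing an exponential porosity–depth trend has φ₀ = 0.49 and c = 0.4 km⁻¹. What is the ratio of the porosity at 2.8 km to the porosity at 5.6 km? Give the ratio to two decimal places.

φ(z₁)/φ(z₂) = e^(−c·z₁)/e^(−c·z₂) = e^{c(z₂−z₁)}
= exp(0.4 × 2.8) = exp(1.12) = 3.0649

3.06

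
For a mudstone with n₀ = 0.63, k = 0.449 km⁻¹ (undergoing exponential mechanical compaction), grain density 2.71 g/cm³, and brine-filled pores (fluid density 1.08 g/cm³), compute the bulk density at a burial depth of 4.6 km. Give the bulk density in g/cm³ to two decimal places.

2.58 g/cm³

Porosity at depth: n = 0.63·exp(−0.449×4.6) = 0.63×0.1268 = 0.0799
Bulk density: ρ_b = (1−n)ρ_g + n·ρ_f = 0.9201×2.71 + 0.0799×1.08
       = 2.494 + 0.086 = 2.580 g/cm³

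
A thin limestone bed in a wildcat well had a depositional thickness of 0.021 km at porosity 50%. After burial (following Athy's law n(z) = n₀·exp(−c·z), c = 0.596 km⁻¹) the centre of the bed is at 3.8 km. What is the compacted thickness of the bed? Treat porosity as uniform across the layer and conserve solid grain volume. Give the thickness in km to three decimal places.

Porosity at 3.8 km: n = 0.5·exp(−0.596×3.8) = 0.0519
Solid-volume conservation: h(1−n) = h₀(1−n₀) ⇒ h = h₀·(1−n₀)/(1−n)
h = 0.021 × (1 − 0.5)/(1 − 0.0519) = 0.021 × 0.5274 = 0.0111 km

0.011 km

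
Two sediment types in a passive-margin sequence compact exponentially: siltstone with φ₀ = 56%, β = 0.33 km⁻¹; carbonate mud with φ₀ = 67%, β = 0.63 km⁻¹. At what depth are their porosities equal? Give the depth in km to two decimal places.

Set φ₀ₐ e^(−βₐz) = φ₀ᵦ e^(−βᵦz) ⇒ ln(φ₀ₐ/φ₀ᵦ) = (βₐ − βᵦ)·z
z = ln(0.56/0.67) / (0.33 − 0.63) = -0.1793 / -0.3 = 0.598 km

0.60 km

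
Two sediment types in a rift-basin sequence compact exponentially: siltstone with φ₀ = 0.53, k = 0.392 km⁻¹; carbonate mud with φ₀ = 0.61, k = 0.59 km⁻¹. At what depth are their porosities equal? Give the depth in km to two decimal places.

Set φ₀ₐ e^(−kₐz) = φ₀ᵦ e^(−kᵦz) ⇒ ln(φ₀ₐ/φ₀ᵦ) = (kₐ − kᵦ)·z
z = ln(0.53/0.61) / (0.392 − 0.59) = -0.1406 / -0.198 = 0.710 km

0.71 km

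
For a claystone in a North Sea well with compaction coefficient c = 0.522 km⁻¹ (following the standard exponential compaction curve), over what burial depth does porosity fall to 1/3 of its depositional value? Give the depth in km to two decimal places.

2.10 km

n/n₀ = 1/3 ⇒ exp(−c·d) = 1/3 ⇒ d = ln(3) / c
d = 1.0986 / 0.522 = 2.105 km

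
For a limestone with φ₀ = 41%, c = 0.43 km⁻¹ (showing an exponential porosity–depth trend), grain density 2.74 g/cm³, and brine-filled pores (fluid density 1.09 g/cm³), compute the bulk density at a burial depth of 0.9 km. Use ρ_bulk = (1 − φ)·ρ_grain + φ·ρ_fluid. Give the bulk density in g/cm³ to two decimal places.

Porosity at depth: φ = 0.41·exp(−0.43×0.9) = 0.41×0.6791 = 0.2784
Bulk density: ρ_b = (1−φ)ρ_g + φ·ρ_f = 0.7216×2.74 + 0.2784×1.09
       = 1.977 + 0.303 = 2.281 g/cm³

2.28 g/cm³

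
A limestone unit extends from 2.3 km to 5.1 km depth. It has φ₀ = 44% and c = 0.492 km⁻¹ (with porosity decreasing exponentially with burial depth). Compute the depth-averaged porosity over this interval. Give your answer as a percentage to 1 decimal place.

7.7%

⟨φ⟩ = (1/(z₂−z₁)) ∫ φ₀ e^(−cz) dz = φ₀·(e^(−c·z₁) − e^(−c·z₂)) / (c·(z₂−z₁))
e^(−0.492×2.3) = 0.3225; e^(−0.492×5.1) = 0.0813
⟨φ⟩ = 0.44 × (0.3225 − 0.0813) / (0.492 × 2.8) = 0.44 × 0.1751 = 0.0770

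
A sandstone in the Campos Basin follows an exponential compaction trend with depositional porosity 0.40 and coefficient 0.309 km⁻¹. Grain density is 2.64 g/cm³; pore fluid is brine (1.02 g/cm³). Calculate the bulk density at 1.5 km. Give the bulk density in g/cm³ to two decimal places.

Porosity at depth: phi = 0.4·exp(−0.309×1.5) = 0.4×0.6291 = 0.2516
Bulk density: ρ_b = (1−phi)ρ_g + phi·ρ_f = 0.7484×2.64 + 0.2516×1.02
       = 1.976 + 0.257 = 2.232 g/cm³

2.23 g/cm³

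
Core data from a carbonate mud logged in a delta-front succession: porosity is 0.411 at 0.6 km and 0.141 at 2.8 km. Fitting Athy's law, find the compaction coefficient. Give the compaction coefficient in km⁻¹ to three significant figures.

0.486 km⁻¹

Athy: n(z) = n₀ e^(−kz) ⇒ n₁/n₂ = e^{k(z₂−z₁)} ⇒ k = ln(n₁/n₂)/(z₂−z₁)
k = ln(0.411/0.141) / (2.8 − 0.6) = ln(2.915) / 2.2 = 1.0698 / 2.2 = 0.4863 km⁻¹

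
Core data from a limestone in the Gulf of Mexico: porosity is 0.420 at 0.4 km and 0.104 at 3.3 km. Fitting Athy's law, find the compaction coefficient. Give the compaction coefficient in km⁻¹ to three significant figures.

0.481 km⁻¹

Athy: phi(Z) = phi₀ e^(−βZ) ⇒ phi₁/phi₂ = e^{β(Z₂−Z₁)} ⇒ β = ln(phi₁/phi₂)/(Z₂−Z₁)
β = ln(0.42/0.104) / (3.3 − 0.4) = ln(4.038) / 2.9 = 1.3959 / 2.9 = 0.4813 km⁻¹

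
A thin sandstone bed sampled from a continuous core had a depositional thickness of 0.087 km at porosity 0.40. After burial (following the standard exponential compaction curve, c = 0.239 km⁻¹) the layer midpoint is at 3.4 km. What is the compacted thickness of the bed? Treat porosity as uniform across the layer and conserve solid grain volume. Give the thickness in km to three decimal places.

Porosity at 3.4 km: φ = 0.4·exp(−0.239×3.4) = 0.1775
Solid-volume conservation: h(1−φ) = h₀(1−φ₀) ⇒ h = h₀·(1−φ₀)/(1−φ)
h = 0.087 × (1 − 0.4)/(1 − 0.1775) = 0.087 × 0.7295 = 0.0635 km

0.063 km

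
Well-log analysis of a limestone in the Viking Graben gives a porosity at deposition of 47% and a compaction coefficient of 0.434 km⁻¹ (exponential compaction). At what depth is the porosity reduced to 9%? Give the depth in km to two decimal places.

3.81 km

Invert Athy's law: Z = ln(n₀/n) / β
Z = ln(0.47/0.09) / 0.434 = ln(5.222) / 0.434 = 1.6529 / 0.434 = 3.809 km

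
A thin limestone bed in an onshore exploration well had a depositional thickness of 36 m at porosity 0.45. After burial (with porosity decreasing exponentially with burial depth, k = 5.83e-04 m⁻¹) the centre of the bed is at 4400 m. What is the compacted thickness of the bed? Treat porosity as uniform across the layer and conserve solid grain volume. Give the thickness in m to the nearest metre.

21 m

Working in km (1 km = 1000 m; k in km⁻¹ = k in m⁻¹ × 1000):
Porosity at 4.4 km: φ = 0.45·exp(−0.583×4.4) = 0.0346
Solid-volume conservation: h(1−φ) = h₀(1−φ₀) ⇒ h = h₀·(1−φ₀)/(1−φ)
h = 0.036 × (1 − 0.45)/(1 − 0.0346) = 0.036 × 0.5697 = 0.0205 km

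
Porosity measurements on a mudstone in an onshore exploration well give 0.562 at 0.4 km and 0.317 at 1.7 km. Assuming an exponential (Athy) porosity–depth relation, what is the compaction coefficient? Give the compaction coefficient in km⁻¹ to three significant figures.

0.440 km⁻¹

Athy: phi(Z) = phi₀ e^(−βZ) ⇒ phi₁/phi₂ = e^{β(Z₂−Z₁)} ⇒ β = ln(phi₁/phi₂)/(Z₂−Z₁)
β = ln(0.562/0.317) / (1.7 − 0.4) = ln(1.773) / 1.3 = 0.5726 / 1.3 = 0.4405 km⁻¹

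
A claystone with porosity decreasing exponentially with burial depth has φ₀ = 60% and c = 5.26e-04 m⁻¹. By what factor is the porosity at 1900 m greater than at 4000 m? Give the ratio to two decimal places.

3.02

Working in km (1 km = 1000 m; c in km⁻¹ = c in m⁻¹ × 1000):
φ(Z₁)/φ(Z₂) = e^(−c·Z₁)/e^(−c·Z₂) = e^{c(Z₂−Z₁)}
= exp(0.526 × 2.1) = exp(1.105) = 3.0180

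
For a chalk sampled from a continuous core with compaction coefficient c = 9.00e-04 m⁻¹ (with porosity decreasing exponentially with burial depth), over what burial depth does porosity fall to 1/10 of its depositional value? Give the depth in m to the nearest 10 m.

2560 m

Working in km (1 km = 1000 m; c in km⁻¹ = c in m⁻¹ × 1000):
φ/φ₀ = 1/10 ⇒ exp(−c·z) = 1/10 ⇒ z = ln(10) / c
z = 2.3026 / 0.9 = 2.558 km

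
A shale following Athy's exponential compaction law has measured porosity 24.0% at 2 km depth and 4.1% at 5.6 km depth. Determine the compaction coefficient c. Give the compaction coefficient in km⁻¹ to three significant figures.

0.491 km⁻¹

Athy: n(z) = n₀ e^(−cz) ⇒ n₁/n₂ = e^{c(z₂−z₁)} ⇒ c = ln(n₁/n₂)/(z₂−z₁)
c = ln(0.24/0.041) / (5.6 − 2) = ln(5.854) / 3.6 = 1.7671 / 3.6 = 0.4909 km⁻¹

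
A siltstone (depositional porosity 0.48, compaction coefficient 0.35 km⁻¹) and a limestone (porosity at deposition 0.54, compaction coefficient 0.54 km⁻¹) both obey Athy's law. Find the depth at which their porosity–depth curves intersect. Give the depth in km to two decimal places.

Set φ₀ₐ e^(−kₐd) = φ₀ᵦ e^(−kᵦd) ⇒ ln(φ₀ₐ/φ₀ᵦ) = (kₐ − kᵦ)·d
d = ln(0.48/0.54) / (0.35 − 0.54) = -0.1178 / -0.19 = 0.620 km

0.62 km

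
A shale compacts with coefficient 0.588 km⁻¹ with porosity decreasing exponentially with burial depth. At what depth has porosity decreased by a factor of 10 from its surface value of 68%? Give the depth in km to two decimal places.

3.92 km

n/n₀ = 1/10 ⇒ exp(−c·z) = 1/10 ⇒ z = ln(10) / c
z = 2.3026 / 0.588 = 3.916 km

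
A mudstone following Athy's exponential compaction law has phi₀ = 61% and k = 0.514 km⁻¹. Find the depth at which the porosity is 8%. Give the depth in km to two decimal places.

Invert Athy's law: d = ln(phi₀/phi) / k
d = ln(0.61/0.08) / 0.514 = ln(7.625) / 0.514 = 2.0314 / 0.514 = 3.952 km

3.95 km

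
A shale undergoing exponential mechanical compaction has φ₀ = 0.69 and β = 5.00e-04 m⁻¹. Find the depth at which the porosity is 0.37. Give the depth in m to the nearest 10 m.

Working in km (1 km = 1000 m; β in km⁻¹ = β in m⁻¹ × 1000):
Invert Athy's law: d = ln(φ₀/φ) / β
d = ln(0.69/0.37) / 0.5 = ln(1.865) / 0.5 = 0.6232 / 0.5 = 1.246 km

1250 m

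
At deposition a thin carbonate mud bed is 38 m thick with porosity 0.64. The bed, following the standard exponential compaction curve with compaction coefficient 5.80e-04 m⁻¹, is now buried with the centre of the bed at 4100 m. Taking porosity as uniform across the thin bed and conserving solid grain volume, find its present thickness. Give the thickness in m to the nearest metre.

Working in km (1 km = 1000 m; c in km⁻¹ = c in m⁻¹ × 1000):
Porosity at 4.1 km: phi = 0.64·exp(−0.58×4.1) = 0.0594
Solid-volume conservation: h(1−phi) = h₀(1−phi₀) ⇒ h = h₀·(1−phi₀)/(1−phi)
h = 0.038 × (1 − 0.64)/(1 − 0.0594) = 0.038 × 0.3827 = 0.0145 km

15 m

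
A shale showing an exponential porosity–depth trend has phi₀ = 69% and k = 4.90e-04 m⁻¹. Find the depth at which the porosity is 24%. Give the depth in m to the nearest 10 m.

2160 m

Working in km (1 km = 1000 m; k in km⁻¹ = k in m⁻¹ × 1000):
Invert Athy's law: d = ln(phi₀/phi) / k
d = ln(0.69/0.24) / 0.49 = ln(2.875) / 0.49 = 1.0561 / 0.49 = 2.155 km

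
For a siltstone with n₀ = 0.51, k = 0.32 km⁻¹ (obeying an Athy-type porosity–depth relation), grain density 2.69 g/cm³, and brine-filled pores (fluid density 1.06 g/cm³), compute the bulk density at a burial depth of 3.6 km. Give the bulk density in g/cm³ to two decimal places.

Porosity at depth: n = 0.51·exp(−0.32×3.6) = 0.51×0.3160 = 0.1612
Bulk density: ρ_b = (1−n)ρ_g + n·ρ_f = 0.8388×2.69 + 0.1612×1.06
       = 2.256 + 0.171 = 2.427 g/cm³

2.43 g/cm³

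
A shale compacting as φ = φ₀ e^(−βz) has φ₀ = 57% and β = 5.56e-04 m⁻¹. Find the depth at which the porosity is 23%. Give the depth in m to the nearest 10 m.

Working in km (1 km = 1000 m; β in km⁻¹ = β in m⁻¹ × 1000):
Invert Athy's law: z = ln(φ₀/φ) / β
z = ln(0.57/0.23) / 0.556 = ln(2.478) / 0.556 = 0.9076 / 0.556 = 1.632 km

1630 m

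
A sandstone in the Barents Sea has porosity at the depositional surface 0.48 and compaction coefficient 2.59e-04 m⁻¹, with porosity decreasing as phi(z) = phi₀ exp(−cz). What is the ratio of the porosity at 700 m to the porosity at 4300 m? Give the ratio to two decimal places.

Working in km (1 km = 1000 m; c in km⁻¹ = c in m⁻¹ × 1000):
phi(z₁)/phi(z₂) = e^(−c·z₁)/e^(−c·z₂) = e^{c(z₂−z₁)}
= exp(0.259 × 3.6) = exp(0.9324) = 2.5406

2.54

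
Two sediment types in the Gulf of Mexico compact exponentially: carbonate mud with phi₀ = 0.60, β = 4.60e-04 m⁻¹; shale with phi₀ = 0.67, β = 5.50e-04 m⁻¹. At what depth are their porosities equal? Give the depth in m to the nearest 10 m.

Working in km (1 km = 1000 m; β in km⁻¹ = β in m⁻¹ × 1000):
Set phi₀ₐ e^(−βₐz) = phi₀ᵦ e^(−βᵦz) ⇒ ln(phi₀ₐ/phi₀ᵦ) = (βₐ − βᵦ)·z
z = ln(0.6/0.67) / (0.46 − 0.55) = -0.1103 / -0.09 = 1.226 km

1230 m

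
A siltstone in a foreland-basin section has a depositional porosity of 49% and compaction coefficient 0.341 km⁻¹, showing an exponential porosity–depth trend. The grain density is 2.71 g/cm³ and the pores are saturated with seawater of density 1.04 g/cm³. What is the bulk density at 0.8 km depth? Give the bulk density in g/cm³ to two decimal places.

2.09 g/cm³

Porosity at depth: phi = 0.49·exp(−0.341×0.8) = 0.49×0.7612 = 0.3730
Bulk density: ρ_b = (1−phi)ρ_g + phi·ρ_f = 0.6270×2.71 + 0.3730×1.04
       = 1.699 + 0.388 = 2.087 g/cm³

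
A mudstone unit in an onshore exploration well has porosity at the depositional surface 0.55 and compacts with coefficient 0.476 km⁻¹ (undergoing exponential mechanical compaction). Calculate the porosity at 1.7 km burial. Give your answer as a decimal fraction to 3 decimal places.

0.245

phi = phi₀·exp(−k·Z) = 0.55 × exp(−0.476 × 1.7) = 0.55 × exp(−0.8092)
  = 0.55 × 0.4452 = 0.2449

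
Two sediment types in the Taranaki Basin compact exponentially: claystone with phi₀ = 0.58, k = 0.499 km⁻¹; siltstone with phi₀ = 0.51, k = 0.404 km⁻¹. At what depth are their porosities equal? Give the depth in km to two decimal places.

Set phi₀ₐ e^(−kₐz) = phi₀ᵦ e^(−kᵦz) ⇒ ln(phi₀ₐ/phi₀ᵦ) = (kₐ − kᵦ)·z
z = ln(0.58/0.51) / (0.499 − 0.404) = 0.1286 / 0.095 = 1.354 km

1.35 km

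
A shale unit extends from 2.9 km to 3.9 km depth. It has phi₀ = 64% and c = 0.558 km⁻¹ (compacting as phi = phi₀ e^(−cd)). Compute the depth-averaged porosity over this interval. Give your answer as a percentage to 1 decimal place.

⟨phi⟩ = (1/(d₂−d₁)) ∫ phi₀ e^(−cd) dd = phi₀·(e^(−c·d₁) − e^(−c·d₂)) / (c·(d₂−d₁))
e^(−0.558×2.9) = 0.1983; e^(−0.558×3.9) = 0.1135
⟨phi⟩ = 0.64 × (0.1983 − 0.1135) / (0.558 × 1) = 0.64 × 0.1519 = 0.0972

9.7%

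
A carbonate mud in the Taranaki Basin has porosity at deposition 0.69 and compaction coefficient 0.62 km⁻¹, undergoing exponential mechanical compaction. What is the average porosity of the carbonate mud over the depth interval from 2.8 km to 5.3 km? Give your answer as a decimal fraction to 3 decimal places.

⟨n⟩ = (1/(d₂−d₁)) ∫ n₀ e^(−cd) dd = n₀·(e^(−c·d₁) − e^(−c·d₂)) / (c·(d₂−d₁))
e^(−0.62×2.8) = 0.1762; e^(−0.62×5.3) = 0.0374
⟨n⟩ = 0.69 × (0.1762 − 0.0374) / (0.62 × 2.5) = 0.69 × 0.0896 = 0.0618

0.062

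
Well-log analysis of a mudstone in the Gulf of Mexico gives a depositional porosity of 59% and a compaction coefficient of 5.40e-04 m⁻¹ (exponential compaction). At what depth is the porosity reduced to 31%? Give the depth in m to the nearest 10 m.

Working in km (1 km = 1000 m; k in km⁻¹ = k in m⁻¹ × 1000):
Invert Athy's law: d = ln(n₀/n) / k
d = ln(0.59/0.31) / 0.54 = ln(1.903) / 0.54 = 0.6436 / 0.54 = 1.192 km

1190 m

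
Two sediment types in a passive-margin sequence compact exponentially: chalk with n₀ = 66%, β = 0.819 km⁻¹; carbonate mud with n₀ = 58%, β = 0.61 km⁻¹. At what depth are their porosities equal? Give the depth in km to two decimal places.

Set n₀ₐ e^(−βₐZ) = n₀ᵦ e^(−βᵦZ) ⇒ ln(n₀ₐ/n₀ᵦ) = (βₐ − βᵦ)·Z
Z = ln(0.66/0.58) / (0.819 − 0.61) = 0.1292 / 0.209 = 0.618 km

0.62 km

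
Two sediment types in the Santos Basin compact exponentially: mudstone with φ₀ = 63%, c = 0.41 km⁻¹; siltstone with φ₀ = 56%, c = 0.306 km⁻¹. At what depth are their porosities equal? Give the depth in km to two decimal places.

1.13 km

Set φ₀ₐ e^(−cₐz) = φ₀ᵦ e^(−cᵦz) ⇒ ln(φ₀ₐ/φ₀ᵦ) = (cₐ − cᵦ)·z
z = ln(0.63/0.56) / (0.41 − 0.306) = 0.1178 / 0.104 = 1.133 km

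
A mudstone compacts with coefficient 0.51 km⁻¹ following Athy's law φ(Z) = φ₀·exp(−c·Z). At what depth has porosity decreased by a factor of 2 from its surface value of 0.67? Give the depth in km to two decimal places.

1.36 km

φ/φ₀ = 1/2 ⇒ exp(−c·Z) = 1/2 ⇒ Z = ln(2) / c
Z = 0.6931 / 0.51 = 1.359 km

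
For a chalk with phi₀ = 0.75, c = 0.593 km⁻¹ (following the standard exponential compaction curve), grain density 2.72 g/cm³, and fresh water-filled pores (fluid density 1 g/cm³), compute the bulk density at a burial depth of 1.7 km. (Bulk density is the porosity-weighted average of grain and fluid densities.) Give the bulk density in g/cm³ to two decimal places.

2.25 g/cm³

Porosity at depth: phi = 0.75·exp(−0.593×1.7) = 0.75×0.3649 = 0.2737
Bulk density: ρ_b = (1−phi)ρ_g + phi·ρ_f = 0.7263×2.72 + 0.2737×1
       = 1.976 + 0.274 = 2.249 g/cm³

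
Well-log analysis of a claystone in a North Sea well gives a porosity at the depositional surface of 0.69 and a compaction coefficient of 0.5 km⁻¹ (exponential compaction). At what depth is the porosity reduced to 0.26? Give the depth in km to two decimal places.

Invert Athy's law: Z = ln(n₀/n) / c
Z = ln(0.69/0.26) / 0.5 = ln(2.654) / 0.5 = 0.9760 / 0.5 = 1.952 km

1.95 km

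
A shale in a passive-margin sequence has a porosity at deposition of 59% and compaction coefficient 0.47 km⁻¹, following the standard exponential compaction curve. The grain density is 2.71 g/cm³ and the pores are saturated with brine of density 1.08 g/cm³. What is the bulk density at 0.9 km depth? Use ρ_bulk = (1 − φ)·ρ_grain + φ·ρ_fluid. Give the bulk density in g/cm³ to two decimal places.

Porosity at depth: φ = 0.59·exp(−0.47×0.9) = 0.59×0.6551 = 0.3865
Bulk density: ρ_b = (1−φ)ρ_g + φ·ρ_f = 0.6135×2.71 + 0.3865×1.08
       = 1.663 + 0.417 = 2.080 g/cm³

2.08 g/cm³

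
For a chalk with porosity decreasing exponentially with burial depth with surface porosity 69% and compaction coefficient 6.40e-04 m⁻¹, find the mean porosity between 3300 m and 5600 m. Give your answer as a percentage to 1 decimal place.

Working in km (1 km = 1000 m; c in km⁻¹ = c in m⁻¹ × 1000):
⟨phi⟩ = (1/(z₂−z₁)) ∫ phi₀ e^(−cz) dz = phi₀·(e^(−c·z₁) − e^(−c·z₂)) / (c·(z₂−z₁))
e^(−0.64×3.3) = 0.1210; e^(−0.64×5.6) = 0.0278
⟨phi⟩ = 0.69 × (0.1210 − 0.0278) / (0.64 × 2.3) = 0.69 × 0.0633 = 0.0437

4.4%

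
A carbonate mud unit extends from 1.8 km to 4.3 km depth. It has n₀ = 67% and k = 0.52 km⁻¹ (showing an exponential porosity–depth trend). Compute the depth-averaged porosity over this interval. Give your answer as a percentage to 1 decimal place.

14.7%

⟨n⟩ = (1/(z₂−z₁)) ∫ n₀ e^(−kz) dz = n₀·(e^(−k·z₁) − e^(−k·z₂)) / (k·(z₂−z₁))
e^(−0.52×1.8) = 0.3922; e^(−0.52×4.3) = 0.1069
⟨n⟩ = 0.67 × (0.3922 − 0.1069) / (0.52 × 2.5) = 0.67 × 0.2195 = 0.1470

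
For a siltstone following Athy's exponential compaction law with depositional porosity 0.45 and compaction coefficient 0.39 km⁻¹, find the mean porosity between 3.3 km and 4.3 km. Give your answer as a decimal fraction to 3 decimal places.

0.103

⟨φ⟩ = (1/(d₂−d₁)) ∫ φ₀ e^(−βd) dd = φ₀·(e^(−β·d₁) − e^(−β·d₂)) / (β·(d₂−d₁))
e^(−0.39×3.3) = 0.2761; e^(−0.39×4.3) = 0.1869
⟨φ⟩ = 0.45 × (0.2761 − 0.1869) / (0.39 × 1) = 0.45 × 0.2286 = 0.1029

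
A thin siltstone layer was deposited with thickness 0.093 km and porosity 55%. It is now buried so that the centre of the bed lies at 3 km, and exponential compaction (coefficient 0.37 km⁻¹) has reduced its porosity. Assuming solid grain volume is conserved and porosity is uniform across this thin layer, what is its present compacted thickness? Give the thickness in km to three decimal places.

0.051 km

Porosity at 3 km: n = 0.55·exp(−0.37×3) = 0.1813
Solid-volume conservation: h(1−n) = h₀(1−n₀) ⇒ h = h₀·(1−n₀)/(1−n)
h = 0.093 × (1 − 0.55)/(1 − 0.1813) = 0.093 × 0.5496 = 0.0511 km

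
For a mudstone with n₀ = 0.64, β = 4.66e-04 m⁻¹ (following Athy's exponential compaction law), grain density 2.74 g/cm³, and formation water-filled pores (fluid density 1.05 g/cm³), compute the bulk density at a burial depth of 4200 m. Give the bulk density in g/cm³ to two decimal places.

2.59 g/cm³

Working in km (1 km = 1000 m; β in km⁻¹ = β in m⁻¹ × 1000):
Porosity at depth: n = 0.64·exp(−0.466×4.2) = 0.64×0.1413 = 0.0904
Bulk density: ρ_b = (1−n)ρ_g + n·ρ_f = 0.9096×2.74 + 0.0904×1.05
       = 2.492 + 0.095 = 2.587 g/cm³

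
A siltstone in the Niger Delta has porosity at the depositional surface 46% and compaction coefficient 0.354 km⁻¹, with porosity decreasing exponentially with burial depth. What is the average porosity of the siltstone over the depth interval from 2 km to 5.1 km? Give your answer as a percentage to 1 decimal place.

⟨φ⟩ = (1/(z₂−z₁)) ∫ φ₀ e^(−βz) dz = φ₀·(e^(−β·z₁) − e^(−β·z₂)) / (β·(z₂−z₁))
e^(−0.354×2) = 0.4926; e^(−0.354×5.1) = 0.1644
⟨φ⟩ = 0.46 × (0.4926 − 0.1644) / (0.354 × 3.1) = 0.46 × 0.2991 = 0.1376

13.8%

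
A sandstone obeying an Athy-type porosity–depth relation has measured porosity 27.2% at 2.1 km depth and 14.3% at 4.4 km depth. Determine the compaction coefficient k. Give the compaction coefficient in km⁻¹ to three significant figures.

Athy: phi(d) = phi₀ e^(−kd) ⇒ phi₁/phi₂ = e^{k(d₂−d₁)} ⇒ k = ln(phi₁/phi₂)/(d₂−d₁)
k = ln(0.272/0.143) / (4.4 − 2.1) = ln(1.902) / 2.3 = 0.6430 / 2.3 = 0.2795 km⁻¹

0.280 km⁻¹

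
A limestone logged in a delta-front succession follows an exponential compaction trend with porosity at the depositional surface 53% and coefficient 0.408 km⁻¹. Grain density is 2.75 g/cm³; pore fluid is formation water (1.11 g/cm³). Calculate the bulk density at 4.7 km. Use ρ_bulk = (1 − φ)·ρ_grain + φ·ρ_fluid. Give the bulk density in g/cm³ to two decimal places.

2.62 g/cm³

Porosity at depth: phi = 0.53·exp(−0.408×4.7) = 0.53×0.1470 = 0.0779
Bulk density: ρ_b = (1−phi)ρ_g + phi·ρ_f = 0.9221×2.75 + 0.0779×1.11
       = 2.536 + 0.086 = 2.622 g/cm³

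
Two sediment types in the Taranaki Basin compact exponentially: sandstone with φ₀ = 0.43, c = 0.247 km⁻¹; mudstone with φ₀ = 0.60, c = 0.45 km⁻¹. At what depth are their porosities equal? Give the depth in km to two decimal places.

Set φ₀ₐ e^(−cₐd) = φ₀ᵦ e^(−cᵦd) ⇒ ln(φ₀ₐ/φ₀ᵦ) = (cₐ − cᵦ)·d
d = ln(0.43/0.6) / (0.247 − 0.45) = -0.3331 / -0.203 = 1.641 km

1.64 km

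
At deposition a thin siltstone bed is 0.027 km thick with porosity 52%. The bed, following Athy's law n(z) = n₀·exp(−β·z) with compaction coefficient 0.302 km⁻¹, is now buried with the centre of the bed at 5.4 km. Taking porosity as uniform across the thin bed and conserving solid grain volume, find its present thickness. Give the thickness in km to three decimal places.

Porosity at 5.4 km: n = 0.52·exp(−0.302×5.4) = 0.1018
Solid-volume conservation: h(1−n) = h₀(1−n₀) ⇒ h = h₀·(1−n₀)/(1−n)
h = 0.027 × (1 − 0.52)/(1 − 0.1018) = 0.027 × 0.5344 = 0.0144 km

0.014 km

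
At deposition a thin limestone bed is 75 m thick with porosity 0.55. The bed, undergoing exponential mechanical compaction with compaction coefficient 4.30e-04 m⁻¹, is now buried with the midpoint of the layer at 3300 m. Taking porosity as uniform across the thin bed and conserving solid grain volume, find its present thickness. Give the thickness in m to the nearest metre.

Working in km (1 km = 1000 m; k in km⁻¹ = k in m⁻¹ × 1000):
Porosity at 3.3 km: n = 0.55·exp(−0.43×3.3) = 0.1331
Solid-volume conservation: h(1−n) = h₀(1−n₀) ⇒ h = h₀·(1−n₀)/(1−n)
h = 0.075 × (1 − 0.55)/(1 − 0.1331) = 0.075 × 0.5191 = 0.0389 km

39 m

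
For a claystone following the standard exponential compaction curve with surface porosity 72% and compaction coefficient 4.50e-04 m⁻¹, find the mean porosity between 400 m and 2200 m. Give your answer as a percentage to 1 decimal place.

Working in km (1 km = 1000 m; k in km⁻¹ = k in m⁻¹ × 1000):
⟨φ⟩ = (1/(d₂−d₁)) ∫ φ₀ e^(−kd) dd = φ₀·(e^(−k·d₁) − e^(−k·d₂)) / (k·(d₂−d₁))
e^(−0.45×0.4) = 0.8353; e^(−0.45×2.2) = 0.3716
⟨φ⟩ = 0.72 × (0.8353 − 0.3716) / (0.45 × 1.8) = 0.72 × 0.5725 = 0.4122

41.2%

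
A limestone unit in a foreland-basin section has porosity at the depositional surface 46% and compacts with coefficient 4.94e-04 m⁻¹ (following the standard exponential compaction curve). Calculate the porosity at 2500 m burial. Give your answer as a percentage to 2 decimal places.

13.38%

Working in km (1 km = 1000 m; β in km⁻¹ = β in m⁻¹ × 1000):
phi = phi₀·exp(−β·z) = 0.46 × exp(−0.494 × 2.5) = 0.46 × exp(−1.235)
  = 0.46 × 0.2908 = 0.1338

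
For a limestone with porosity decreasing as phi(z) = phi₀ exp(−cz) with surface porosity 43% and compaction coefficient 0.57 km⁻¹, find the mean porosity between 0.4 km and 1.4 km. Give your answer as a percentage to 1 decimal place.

26.1%

⟨phi⟩ = (1/(z₂−z₁)) ∫ phi₀ e^(−cz) dz = phi₀·(e^(−c·z₁) − e^(−c·z₂)) / (c·(z₂−z₁))
e^(−0.57×0.4) = 0.7961; e^(−0.57×1.4) = 0.4502
⟨phi⟩ = 0.43 × (0.7961 − 0.4502) / (0.57 × 1) = 0.43 × 0.6068 = 0.2609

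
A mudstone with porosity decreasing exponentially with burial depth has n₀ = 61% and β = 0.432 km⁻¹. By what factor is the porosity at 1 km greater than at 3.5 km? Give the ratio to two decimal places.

2.94

n(Z₁)/n(Z₂) = e^(−β·Z₁)/e^(−β·Z₂) = e^{β(Z₂−Z₁)}
= exp(0.432 × 2.5) = exp(1.08) = 2.9447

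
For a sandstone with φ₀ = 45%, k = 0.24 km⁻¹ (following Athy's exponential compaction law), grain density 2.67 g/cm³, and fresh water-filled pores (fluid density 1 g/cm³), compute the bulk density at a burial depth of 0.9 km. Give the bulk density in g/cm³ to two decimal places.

Porosity at depth: φ = 0.45·exp(−0.24×0.9) = 0.45×0.8057 = 0.3626
Bulk density: ρ_b = (1−φ)ρ_g + φ·ρ_f = 0.6374×2.67 + 0.3626×1
       = 1.702 + 0.363 = 2.064 g/cm³

2.06 g/cm³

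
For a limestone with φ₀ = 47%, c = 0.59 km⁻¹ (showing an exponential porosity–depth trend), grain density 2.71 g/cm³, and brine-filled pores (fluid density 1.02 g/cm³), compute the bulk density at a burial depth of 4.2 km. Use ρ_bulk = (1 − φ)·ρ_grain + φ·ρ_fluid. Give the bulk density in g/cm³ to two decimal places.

2.64 g/cm³

Porosity at depth: φ = 0.47·exp(−0.59×4.2) = 0.47×0.0839 = 0.0394
Bulk density: ρ_b = (1−φ)ρ_g + φ·ρ_f = 0.9606×2.71 + 0.0394×1.02
       = 2.603 + 0.040 = 2.643 g/cm³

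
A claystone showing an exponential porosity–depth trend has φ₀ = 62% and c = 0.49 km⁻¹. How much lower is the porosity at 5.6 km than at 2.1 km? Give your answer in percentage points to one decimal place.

φ(2.1) = 0.62·e^(−0.49×2.1) = 0.2216
φ(5.6) = 0.62·e^(−0.49×5.6) = 0.0399
Δφ = 0.2216 − 0.0399 = 0.1817

18.2 percentage points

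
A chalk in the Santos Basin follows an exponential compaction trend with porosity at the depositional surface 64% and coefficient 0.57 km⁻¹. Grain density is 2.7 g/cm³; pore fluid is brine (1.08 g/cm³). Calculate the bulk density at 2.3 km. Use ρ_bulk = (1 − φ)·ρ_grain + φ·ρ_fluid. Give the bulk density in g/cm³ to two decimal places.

2.42 g/cm³

Porosity at depth: n = 0.64·exp(−0.57×2.3) = 0.64×0.2696 = 0.1725
Bulk density: ρ_b = (1−n)ρ_g + n·ρ_f = 0.8275×2.7 + 0.1725×1.08
       = 2.234 + 0.186 = 2.421 g/cm³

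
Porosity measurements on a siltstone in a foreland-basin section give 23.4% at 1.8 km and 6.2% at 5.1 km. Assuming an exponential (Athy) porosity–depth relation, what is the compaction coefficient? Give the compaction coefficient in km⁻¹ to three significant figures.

Athy: φ(Z) = φ₀ e^(−cZ) ⇒ φ₁/φ₂ = e^{c(Z₂−Z₁)} ⇒ c = ln(φ₁/φ₂)/(Z₂−Z₁)
c = ln(0.234/0.062) / (5.1 − 1.8) = ln(3.774) / 3.3 = 1.3282 / 3.3 = 0.4025 km⁻¹

0.402 km⁻¹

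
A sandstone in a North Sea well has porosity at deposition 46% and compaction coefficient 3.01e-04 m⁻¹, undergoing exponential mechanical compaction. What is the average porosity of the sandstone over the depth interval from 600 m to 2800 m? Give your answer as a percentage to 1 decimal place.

28.1%

Working in km (1 km = 1000 m; c in km⁻¹ = c in m⁻¹ × 1000):
⟨phi⟩ = (1/(d₂−d₁)) ∫ phi₀ e^(−cd) dd = phi₀·(e^(−c·d₁) − e^(−c·d₂)) / (c·(d₂−d₁))
e^(−0.301×0.6) = 0.8348; e^(−0.301×2.8) = 0.4305
⟨phi⟩ = 0.46 × (0.8348 − 0.4305) / (0.301 × 2.2) = 0.46 × 0.6105 = 0.2808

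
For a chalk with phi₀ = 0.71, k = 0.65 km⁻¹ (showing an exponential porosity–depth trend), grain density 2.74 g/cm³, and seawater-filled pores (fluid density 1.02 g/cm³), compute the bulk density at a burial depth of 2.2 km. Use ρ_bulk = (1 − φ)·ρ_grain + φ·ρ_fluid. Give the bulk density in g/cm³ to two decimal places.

2.45 g/cm³

Porosity at depth: phi = 0.71·exp(−0.65×2.2) = 0.71×0.2393 = 0.1699
Bulk density: ρ_b = (1−phi)ρ_g + phi·ρ_f = 0.8301×2.74 + 0.1699×1.02
       = 2.274 + 0.173 = 2.448 g/cm³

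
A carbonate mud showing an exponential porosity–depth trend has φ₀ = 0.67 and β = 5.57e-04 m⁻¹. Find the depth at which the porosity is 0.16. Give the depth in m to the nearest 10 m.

Working in km (1 km = 1000 m; β in km⁻¹ = β in m⁻¹ × 1000):
Invert Athy's law: z = ln(φ₀/φ) / β
z = ln(0.67/0.16) / 0.557 = ln(4.188) / 0.557 = 1.4321 / 0.557 = 2.571 km

2570 m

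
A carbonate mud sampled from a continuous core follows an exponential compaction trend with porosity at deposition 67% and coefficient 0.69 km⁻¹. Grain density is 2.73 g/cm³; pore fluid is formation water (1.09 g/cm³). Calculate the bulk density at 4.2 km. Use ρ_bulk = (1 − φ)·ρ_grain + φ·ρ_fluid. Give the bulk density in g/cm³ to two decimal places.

Porosity at depth: n = 0.67·exp(−0.69×4.2) = 0.67×0.0551 = 0.0369
Bulk density: ρ_b = (1−n)ρ_g + n·ρ_f = 0.9631×2.73 + 0.0369×1.09
       = 2.629 + 0.040 = 2.669 g/cm³

2.67 g/cm³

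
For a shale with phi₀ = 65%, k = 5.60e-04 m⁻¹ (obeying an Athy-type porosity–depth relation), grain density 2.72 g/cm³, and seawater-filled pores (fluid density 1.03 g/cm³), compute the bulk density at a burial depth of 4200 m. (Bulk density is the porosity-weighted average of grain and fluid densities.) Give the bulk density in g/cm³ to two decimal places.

2.62 g/cm³

Working in km (1 km = 1000 m; k in km⁻¹ = k in m⁻¹ × 1000):
Porosity at depth: phi = 0.65·exp(−0.56×4.2) = 0.65×0.0952 = 0.0619
Bulk density: ρ_b = (1−phi)ρ_g + phi·ρ_f = 0.9381×2.72 + 0.0619×1.03
       = 2.552 + 0.064 = 2.615 g/cm³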